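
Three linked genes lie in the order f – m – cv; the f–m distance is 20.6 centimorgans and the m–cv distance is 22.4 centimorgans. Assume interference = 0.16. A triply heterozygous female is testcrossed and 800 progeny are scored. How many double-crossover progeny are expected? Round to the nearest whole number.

31

Map distances give recombination frequencies of 0.206 and 0.224 for the two intervals.
With interference 0.16 (so coincidence = 0.84), expected double-crossover frequency = 0.206 × 0.224 × 0.84 = 0.03876.
Expected number = 0.03876 × 800 = 31.01 ≈ 31.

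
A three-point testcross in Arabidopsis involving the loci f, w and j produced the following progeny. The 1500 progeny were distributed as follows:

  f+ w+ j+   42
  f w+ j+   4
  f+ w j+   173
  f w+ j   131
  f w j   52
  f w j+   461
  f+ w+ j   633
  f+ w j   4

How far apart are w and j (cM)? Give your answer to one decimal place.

The two most frequent reciprocal classes, f+ w+ j and f w j+, are the parental types, so the F1 was f+ w+ j / f w j+.
The two rarest classes, f+ w j and f w+ j+, are the double crossovers. Comparing them with the parentals, only the w allele has switched, so w is the middle locus and the order is f – w – j.
Crossovers in the w–j interval produce the single-crossover classes f+ w+ j+ and f w j (42 + 52 = 94) plus the double crossovers (8).
RF(w–j) = (94 + 8) / 1500 = 102/1500 = 0.0680 → 6.8 cM.

6.8 cM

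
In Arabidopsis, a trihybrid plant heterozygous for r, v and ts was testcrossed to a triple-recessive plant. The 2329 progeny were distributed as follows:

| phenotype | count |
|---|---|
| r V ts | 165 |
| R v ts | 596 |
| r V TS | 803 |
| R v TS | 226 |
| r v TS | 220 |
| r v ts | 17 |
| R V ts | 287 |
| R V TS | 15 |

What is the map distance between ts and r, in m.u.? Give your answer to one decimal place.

18.2 m.u.

The two most frequent reciprocal classes, r V TS and R v ts, are the parental types, so the F1 was r V TS / R v ts.
The two rarest classes, R V TS and r v ts, are the double crossovers. Comparing them with the parentals, only the r allele has switched, so r is the middle locus and the order is v – r – ts.
Crossovers in the r–ts interval produce the single-crossover classes r V ts and R v TS (165 + 226 = 391) plus the double crossovers (32).
RF(r–ts) = (391 + 32) / 2329 = 423/2329 = 0.1816 → 18.2 m.u.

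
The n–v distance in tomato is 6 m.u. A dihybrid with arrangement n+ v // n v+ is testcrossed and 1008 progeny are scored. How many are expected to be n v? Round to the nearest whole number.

30

A map distance of 6 m.u. corresponds to a recombination frequency of 0.060.
The F1 is n+ v / n v+, so n v is a recombinant gamete class with expected frequency r/2 = 0.060/2 = 0.0300.
Expected number = 0.0300 × 1008 = 30.24 ≈ 30.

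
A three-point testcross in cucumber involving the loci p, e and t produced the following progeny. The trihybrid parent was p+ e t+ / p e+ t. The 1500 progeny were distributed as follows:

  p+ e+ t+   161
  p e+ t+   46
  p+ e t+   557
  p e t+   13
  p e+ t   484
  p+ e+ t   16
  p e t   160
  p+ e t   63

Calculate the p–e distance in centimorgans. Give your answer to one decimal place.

The two rarest classes, p e t+ and p+ e+ t, are the double crossovers. Comparing them with the parentals, only the p allele has switched, so p is the middle locus and the order is e – p – t.
Crossovers in the e–p interval produce the single-crossover classes p+ e+ t+ and p e t (161 + 160 = 321) plus the double crossovers (29).
RF(e–p) = (321 + 29) / 1500 = 350/1500 = 0.2333 → 23.3 centimorgans.

23.3 centimorgans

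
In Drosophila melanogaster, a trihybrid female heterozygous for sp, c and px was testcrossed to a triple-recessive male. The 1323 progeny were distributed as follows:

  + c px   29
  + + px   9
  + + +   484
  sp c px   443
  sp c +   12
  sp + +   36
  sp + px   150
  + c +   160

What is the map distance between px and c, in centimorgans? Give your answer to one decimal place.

25.0 centimorgans

The two most frequent reciprocal classes, + + + and sp c px, are the parental types, so the F1 was + + + / sp c px.
The two rarest classes, + + px and sp c +, are the double crossovers. Comparing them with the parentals, only the px allele has switched, so px is the middle locus and the order is sp – px – c.
Crossovers in the px–c interval produce the single-crossover classes + c + and sp + px (160 + 150 = 310) plus the double crossovers (21).
RF(px–c) = (310 + 21) / 1323 = 331/1323 = 0.2502 → 25.0 centimorgans.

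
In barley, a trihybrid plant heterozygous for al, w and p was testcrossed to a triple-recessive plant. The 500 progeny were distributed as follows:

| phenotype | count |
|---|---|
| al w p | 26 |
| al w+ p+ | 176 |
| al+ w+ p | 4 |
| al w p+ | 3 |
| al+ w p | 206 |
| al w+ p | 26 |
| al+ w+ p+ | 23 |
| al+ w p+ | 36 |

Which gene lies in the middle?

The two most frequent reciprocal classes, al w+ p+ and al+ w p, are the parental types, so the F1 was al w+ p+ / al+ w p.
The two rarest classes, al w p+ and al+ w+ p, are the double crossovers. Comparing them with the parentals, only the w allele has switched, so w is the middle locus and the order is al – w – p.

w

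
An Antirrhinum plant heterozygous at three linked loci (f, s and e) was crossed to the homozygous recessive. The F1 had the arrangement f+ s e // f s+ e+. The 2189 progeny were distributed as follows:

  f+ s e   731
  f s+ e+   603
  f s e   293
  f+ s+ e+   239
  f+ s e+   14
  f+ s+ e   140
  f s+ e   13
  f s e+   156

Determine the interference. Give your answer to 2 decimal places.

The two rarest classes, f+ s e+ and f s+ e, are the double crossovers. Comparing them with the parentals, only the e allele has switched, so e is the middle locus and the order is s – e – f.
s–e: (296 + 27)/2189 = 0.1476; e–f: (532 + 27)/2189 = 0.2554.
Expected DCO frequency = 0.1476 × 0.2554 ≈ 0.03770; observed = 27/2189 ≈ 0.01233.
Coefficient of coincidence = 0.01233/0.03770 ≈ 0.33; interference = 1 − 0.33 = 0.67.

0.67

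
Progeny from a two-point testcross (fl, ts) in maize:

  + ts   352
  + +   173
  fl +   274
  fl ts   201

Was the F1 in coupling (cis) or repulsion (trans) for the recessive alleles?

trans

The two most frequent classes are + ts (352) and fl + (274); these are the parental (non-recombinant) types.
So the F1 carried + ts on one chromosome and fl + on the other — the recessive alleles are on opposite chromosomes (trans / repulsion).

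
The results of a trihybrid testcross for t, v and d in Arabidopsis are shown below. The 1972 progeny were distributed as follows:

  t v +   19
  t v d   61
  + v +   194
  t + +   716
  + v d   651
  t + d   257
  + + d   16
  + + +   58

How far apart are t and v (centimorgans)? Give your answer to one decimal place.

7.8 centimorgans

The two most frequent reciprocal classes, + v d and t + +, are the parental types, so the F1 was + v d / t + +.
The two rarest classes, + + d and t v +, are the double crossovers. Comparing them with the parentals, only the v allele has switched, so v is the middle locus and the order is t – v – d.
Crossovers in the t–v interval produce the single-crossover classes t v d and + + + (61 + 58 = 119) plus the double crossovers (35).
RF(t–v) = (119 + 35) / 1972 = 154/1972 = 0.0781 → 7.8 centimorgans.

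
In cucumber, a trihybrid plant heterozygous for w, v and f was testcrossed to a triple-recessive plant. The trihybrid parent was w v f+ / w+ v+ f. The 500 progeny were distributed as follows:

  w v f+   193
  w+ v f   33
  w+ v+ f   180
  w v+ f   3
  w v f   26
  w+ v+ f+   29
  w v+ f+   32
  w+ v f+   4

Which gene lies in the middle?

The two rarest classes, w+ v f+ and w v+ f, are the double crossovers. Comparing them with the parentals, only the w allele has switched, so w is the middle locus and the order is f – w – v.

w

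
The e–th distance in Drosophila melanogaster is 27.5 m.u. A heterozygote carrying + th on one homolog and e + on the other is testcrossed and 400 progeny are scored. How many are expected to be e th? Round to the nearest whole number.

A map distance of 27.5 m.u. corresponds to a recombination frequency of 0.275.
The F1 is + th / e +, so e th is a recombinant gamete class with expected frequency r/2 = 0.275/2 = 0.1375.
Expected number = 0.1375 × 400 = 55.00 ≈ 55.

55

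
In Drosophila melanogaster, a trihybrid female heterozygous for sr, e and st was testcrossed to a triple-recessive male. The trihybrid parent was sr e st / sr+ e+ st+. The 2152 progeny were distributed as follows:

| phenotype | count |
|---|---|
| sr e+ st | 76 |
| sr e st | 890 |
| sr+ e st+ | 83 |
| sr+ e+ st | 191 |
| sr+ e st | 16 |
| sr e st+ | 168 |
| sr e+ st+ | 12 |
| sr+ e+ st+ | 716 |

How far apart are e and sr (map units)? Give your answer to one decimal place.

8.7 map units

The two rarest classes, sr+ e st and sr e+ st+, are the double crossovers. Comparing them with the parentals, only the sr allele has switched, so sr is the middle locus and the order is st – sr – e.
Crossovers in the sr–e interval produce the single-crossover classes sr e+ st and sr+ e st+ (76 + 83 = 159) plus the double crossovers (28).
RF(sr–e) = (159 + 28) / 2152 = 187/2152 = 0.0869 → 8.7 map units.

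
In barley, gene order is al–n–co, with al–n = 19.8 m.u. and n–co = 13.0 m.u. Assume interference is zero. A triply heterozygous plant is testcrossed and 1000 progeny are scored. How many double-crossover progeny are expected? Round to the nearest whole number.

Map distances give recombination frequencies of 0.198 and 0.130 for the two intervals.
With no interference, expected double-crossover frequency = 0.198 × 0.130 = 0.02574.
Expected number = 0.02574 × 1000 = 25.74 ≈ 26.

26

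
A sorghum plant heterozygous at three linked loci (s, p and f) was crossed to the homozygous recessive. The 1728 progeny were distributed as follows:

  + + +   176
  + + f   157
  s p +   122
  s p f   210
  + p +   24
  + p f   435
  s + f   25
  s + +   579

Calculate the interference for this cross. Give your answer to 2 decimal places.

0.41

The two most frequent reciprocal classes, + p f and s + +, are the parental types, so the F1 was + p f / s + +.
The two rarest classes, + p + and s + f, are the double crossovers. Comparing them with the parentals, only the f allele has switched, so f is the middle locus and the order is p – f – s.
p–f: (279 + 49)/1728 = 0.1898; f–s: (386 + 49)/1728 = 0.2517.
Expected DCO frequency = 0.1898 × 0.2517 ≈ 0.04777; observed = 49/1728 ≈ 0.02836.
Coefficient of coincidence = 0.02836/0.04777 ≈ 0.59; interference = 1 − 0.59 = 0.41.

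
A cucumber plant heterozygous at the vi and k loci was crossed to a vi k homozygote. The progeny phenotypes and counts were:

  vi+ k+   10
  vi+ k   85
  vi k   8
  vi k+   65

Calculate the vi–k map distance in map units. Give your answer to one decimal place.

10.7 map units

The two most frequent classes, vi+ k (85) and vi k+ (65), are the parental types, so the F1 was vi+ k / vi k+.
The recombinant classes are vi+ k+ and vi k: 10 + 8 = 18.
Recombination frequency = 18/168 = 0.1071 ≈ 10.7%, i.e. 10.7 map units.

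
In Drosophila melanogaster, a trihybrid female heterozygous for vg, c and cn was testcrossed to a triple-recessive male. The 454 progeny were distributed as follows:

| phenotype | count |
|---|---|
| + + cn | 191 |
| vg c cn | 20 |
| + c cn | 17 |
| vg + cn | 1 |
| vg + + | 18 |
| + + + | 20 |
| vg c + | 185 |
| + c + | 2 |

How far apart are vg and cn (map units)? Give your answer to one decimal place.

9.5 map units

The two most frequent reciprocal classes, + + cn and vg c +, are the parental types, so the F1 was + + cn / vg c +.
The two rarest classes, vg + cn and + c +, are the double crossovers. Comparing them with the parentals, only the vg allele has switched, so vg is the middle locus and the order is cn – vg – c.
Crossovers in the cn–vg interval produce the single-crossover classes + + + and vg c cn (20 + 20 = 40) plus the double crossovers (3).
RF(cn–vg) = (40 + 3) / 454 = 43/454 = 0.0947 → 9.5 map units.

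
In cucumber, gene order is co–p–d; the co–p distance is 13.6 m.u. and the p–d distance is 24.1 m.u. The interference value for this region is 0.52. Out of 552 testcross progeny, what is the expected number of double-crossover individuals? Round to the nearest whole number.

9

Map distances give recombination frequencies of 0.136 and 0.241 for the two intervals.
With interference 0.52 (so coincidence = 0.48), expected double-crossover frequency = 0.136 × 0.241 × 0.48 = 0.01573.
Expected number = 0.01573 × 552 = 8.68 ≈ 9.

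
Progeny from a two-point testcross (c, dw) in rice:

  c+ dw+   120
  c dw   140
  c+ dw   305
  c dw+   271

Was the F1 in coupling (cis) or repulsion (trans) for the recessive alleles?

The two most frequent classes are c+ dw (305) and c dw+ (271); these are the parental (non-recombinant) types.
So the F1 carried c+ dw on one chromosome and c dw+ on the other — the recessive alleles are on opposite chromosomes (trans / repulsion).

trans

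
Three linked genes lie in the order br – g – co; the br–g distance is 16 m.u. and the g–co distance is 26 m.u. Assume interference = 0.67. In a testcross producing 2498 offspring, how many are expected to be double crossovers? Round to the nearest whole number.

Map distances give recombination frequencies of 0.160 and 0.260 for the two intervals.
With interference 0.67 (so coincidence = 0.33), expected double-crossover frequency = 0.160 × 0.260 × 0.33 = 0.01373.
Expected number = 0.01373 × 2498 = 34.29 ≈ 34.

34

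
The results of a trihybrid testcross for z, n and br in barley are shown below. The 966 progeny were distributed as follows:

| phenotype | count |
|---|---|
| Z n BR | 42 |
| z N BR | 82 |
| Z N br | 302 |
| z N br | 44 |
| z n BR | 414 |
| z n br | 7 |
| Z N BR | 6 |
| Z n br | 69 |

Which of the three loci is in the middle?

The two most frequent reciprocal classes, z n BR and Z N br, are the parental types, so the F1 was z n BR / Z N br.
The two rarest classes, z n br and Z N BR, are the double crossovers. Comparing them with the parentals, only the br allele has switched, so br is the middle locus and the order is z – br – n.

br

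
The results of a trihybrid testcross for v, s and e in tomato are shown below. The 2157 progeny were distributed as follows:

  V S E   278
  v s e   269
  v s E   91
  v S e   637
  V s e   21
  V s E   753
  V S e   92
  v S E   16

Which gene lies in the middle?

The two most frequent reciprocal classes, v S e and V s E, are the parental types, so the F1 was v S e / V s E.
The two rarest classes, v S E and V s e, are the double crossovers. Comparing them with the parentals, only the e allele has switched, so e is the middle locus and the order is s – e – v.

e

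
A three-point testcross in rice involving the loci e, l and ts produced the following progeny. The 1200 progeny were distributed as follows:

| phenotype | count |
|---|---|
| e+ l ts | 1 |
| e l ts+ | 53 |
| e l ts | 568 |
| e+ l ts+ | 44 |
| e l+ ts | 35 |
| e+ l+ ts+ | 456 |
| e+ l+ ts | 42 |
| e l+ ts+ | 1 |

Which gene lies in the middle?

e

The two most frequent reciprocal classes, e+ l+ ts+ and e l ts, are the parental types, so the F1 was e+ l+ ts+ / e l ts.
The two rarest classes, e l+ ts+ and e+ l ts, are the double crossovers. Comparing them with the parentals, only the e allele has switched, so e is the middle locus and the order is ts – e – l.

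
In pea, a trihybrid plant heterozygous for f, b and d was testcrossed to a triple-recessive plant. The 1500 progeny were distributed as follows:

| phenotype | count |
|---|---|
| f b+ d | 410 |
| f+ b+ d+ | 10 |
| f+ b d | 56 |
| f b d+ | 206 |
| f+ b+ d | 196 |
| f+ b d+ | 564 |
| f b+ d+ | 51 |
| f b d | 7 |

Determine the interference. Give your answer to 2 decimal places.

The two most frequent reciprocal classes, f b+ d and f+ b d+, are the parental types, so the F1 was f b+ d / f+ b d+.
The two rarest classes, f b d and f+ b+ d+, are the double crossovers. Comparing them with the parentals, only the b allele has switched, so b is the middle locus and the order is f – b – d.
f–b: (402 + 17)/1500 = 0.2793; b–d: (107 + 17)/1500 = 0.0827.
Expected DCO frequency = 0.2793 × 0.0827 ≈ 0.02310; observed = 17/1500 ≈ 0.01133.
Coefficient of coincidence = 0.01133/0.02310 ≈ 0.49; interference = 1 − 0.49 = 0.51.

0.51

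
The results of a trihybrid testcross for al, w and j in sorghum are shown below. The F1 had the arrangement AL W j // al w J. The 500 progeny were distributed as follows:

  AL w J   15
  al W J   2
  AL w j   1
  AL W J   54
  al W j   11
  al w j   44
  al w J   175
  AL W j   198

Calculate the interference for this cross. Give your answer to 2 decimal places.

0.49

The two rarest classes, AL w j and al W J, are the double crossovers. Comparing them with the parentals, only the w allele has switched, so w is the middle locus and the order is al – w – j.
al–w: (26 + 3)/500 = 0.0580; w–j: (98 + 3)/500 = 0.2020.
Expected DCO frequency = 0.0580 × 0.2020 ≈ 0.01172; observed = 3/500 ≈ 0.00600.
Coefficient of coincidence = 0.00600/0.01172 ≈ 0.51; interference = 1 − 0.51 = 0.49.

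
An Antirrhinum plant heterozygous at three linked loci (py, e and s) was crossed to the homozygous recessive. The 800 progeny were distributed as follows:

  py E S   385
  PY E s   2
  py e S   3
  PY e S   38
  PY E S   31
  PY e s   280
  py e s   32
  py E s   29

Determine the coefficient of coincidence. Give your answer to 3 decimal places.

The two most frequent reciprocal classes, PY e s and py E S, are the parental types, so the F1 was PY e s / py E S.
The two rarest classes, PY E s and py e S, are the double crossovers. Comparing them with the parentals, only the e allele has switched, so e is the middle locus and the order is py – e – s.
py–e: (63 + 5)/800 = 0.0850; e–s: (67 + 5)/800 = 0.0900.
Expected DCO frequency = 0.0850 × 0.0900 ≈ 0.00765; observed = 5/800 ≈ 0.00625.
Coefficient of coincidence = 0.00625/0.00765 ≈ 0.817.

0.817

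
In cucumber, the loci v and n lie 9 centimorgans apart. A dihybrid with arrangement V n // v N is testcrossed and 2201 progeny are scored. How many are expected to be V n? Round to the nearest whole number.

1001

A map distance of 9 centimorgans corresponds to a recombination frequency of 0.090.
The F1 is V n / v N, so V n is a parental gamete class with expected frequency (1 − r)/2 = 0.910/2 = 0.4550.
Expected number = 0.4550 × 2201 = 1001.46 ≈ 1001.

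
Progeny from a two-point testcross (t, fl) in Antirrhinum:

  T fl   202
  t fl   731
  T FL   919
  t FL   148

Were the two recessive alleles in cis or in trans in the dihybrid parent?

cis

The two most frequent classes are T FL (919) and t fl (731); these are the parental (non-recombinant) types.
So the F1 carried T FL on one chromosome and t fl on the other — the recessive alleles are on the same chromosome (cis / coupling).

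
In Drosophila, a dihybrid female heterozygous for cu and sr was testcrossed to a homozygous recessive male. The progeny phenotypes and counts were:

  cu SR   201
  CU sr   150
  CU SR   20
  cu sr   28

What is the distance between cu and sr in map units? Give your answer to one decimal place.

12.0 map units

The two most frequent classes, CU sr (150) and cu SR (201), are the parental types, so the F1 was CU sr / cu SR.
The recombinant classes are CU SR and cu sr: 20 + 28 = 48.
Recombination frequency = 48/399 = 0.1203 ≈ 12.0%, i.e. 12.0 map units.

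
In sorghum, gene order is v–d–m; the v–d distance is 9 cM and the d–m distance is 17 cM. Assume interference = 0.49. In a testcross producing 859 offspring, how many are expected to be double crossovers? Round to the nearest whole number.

Map distances give recombination frequencies of 0.090 and 0.170 for the two intervals.
With interference 0.49 (so coincidence = 0.51), expected double-crossover frequency = 0.090 × 0.170 × 0.51 = 0.00780.
Expected number = 0.00780 × 859 = 6.70 ≈ 7.

7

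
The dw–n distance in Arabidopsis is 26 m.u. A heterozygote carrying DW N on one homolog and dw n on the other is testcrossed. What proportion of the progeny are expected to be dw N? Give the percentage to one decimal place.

13.0%

A map distance of 26 m.u. corresponds to a recombination frequency of 0.260.
The F1 is DW N / dw n, so dw N is a recombinant gamete class with expected frequency r/2 = 0.260/2 = 0.1300.
That is 0.1300 = 13.0% of the progeny.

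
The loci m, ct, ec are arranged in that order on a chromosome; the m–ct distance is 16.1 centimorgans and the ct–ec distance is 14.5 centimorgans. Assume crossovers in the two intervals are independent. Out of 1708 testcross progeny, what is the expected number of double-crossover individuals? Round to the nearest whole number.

Map distances give recombination frequencies of 0.161 and 0.145 for the two intervals.
With no interference, expected double-crossover frequency = 0.161 × 0.145 = 0.02334.
Expected number = 0.02334 × 1708 = 39.87 ≈ 40.

40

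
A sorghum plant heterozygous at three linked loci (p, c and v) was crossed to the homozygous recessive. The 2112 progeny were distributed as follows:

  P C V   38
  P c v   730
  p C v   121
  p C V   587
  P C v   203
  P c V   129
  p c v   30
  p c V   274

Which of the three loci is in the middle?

The two most frequent reciprocal classes, p C V and P c v, are the parental types, so the F1 was p C V / P c v.
The two rarest classes, P C V and p c v, are the double crossovers. Comparing them with the parentals, only the p allele has switched, so p is the middle locus and the order is c – p – v.

p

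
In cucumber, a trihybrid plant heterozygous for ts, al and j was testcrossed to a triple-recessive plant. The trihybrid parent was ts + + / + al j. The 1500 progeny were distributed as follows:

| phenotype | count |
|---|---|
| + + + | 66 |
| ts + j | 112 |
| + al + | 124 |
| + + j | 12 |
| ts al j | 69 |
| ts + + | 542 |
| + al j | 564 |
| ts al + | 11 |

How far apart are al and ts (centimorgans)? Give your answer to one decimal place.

10.5 centimorgans

The two rarest classes, ts al + and + + j, are the double crossovers. Comparing them with the parentals, only the al allele has switched, so al is the middle locus and the order is ts – al – j.
Crossovers in the ts–al interval produce the single-crossover classes + + + and ts al j (66 + 69 = 135) plus the double crossovers (23).
RF(ts–al) = (135 + 23) / 1500 = 158/1500 = 0.1053 → 10.5 centimorgans.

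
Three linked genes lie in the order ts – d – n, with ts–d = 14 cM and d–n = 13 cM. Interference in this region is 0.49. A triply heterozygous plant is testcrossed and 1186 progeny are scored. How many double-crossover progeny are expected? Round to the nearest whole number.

11

Map distances give recombination frequencies of 0.140 and 0.130 for the two intervals.
With interference 0.49 (so coincidence = 0.51), expected double-crossover frequency = 0.140 × 0.130 × 0.51 = 0.00928.
Expected number = 0.00928 × 1186 = 11.01 ≈ 11.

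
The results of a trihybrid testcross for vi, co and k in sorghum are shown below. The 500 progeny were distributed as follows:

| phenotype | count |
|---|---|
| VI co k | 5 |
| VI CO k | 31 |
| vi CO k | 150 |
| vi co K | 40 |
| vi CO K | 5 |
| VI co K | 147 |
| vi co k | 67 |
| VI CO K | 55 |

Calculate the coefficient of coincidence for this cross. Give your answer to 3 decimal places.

The two most frequent reciprocal classes, VI co K and vi CO k, are the parental types, so the F1 was VI co K / vi CO k.
The two rarest classes, VI co k and vi CO K, are the double crossovers. Comparing them with the parentals, only the k allele has switched, so k is the middle locus and the order is vi – k – co.
vi–k: (71 + 10)/500 = 0.1620; k–co: (122 + 10)/500 = 0.2640.
Expected DCO frequency = 0.1620 × 0.2640 ≈ 0.04277; observed = 10/500 ≈ 0.02000.
Coefficient of coincidence = 0.02000/0.04277 ≈ 0.468.

0.468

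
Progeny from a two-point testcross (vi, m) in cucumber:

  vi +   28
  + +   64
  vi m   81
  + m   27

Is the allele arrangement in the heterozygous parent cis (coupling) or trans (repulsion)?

The two most frequent classes are + + (64) and vi m (81); these are the parental (non-recombinant) types.
So the F1 carried + + on one chromosome and vi m on the other — the recessive alleles are on the same chromosome (cis / coupling).

cis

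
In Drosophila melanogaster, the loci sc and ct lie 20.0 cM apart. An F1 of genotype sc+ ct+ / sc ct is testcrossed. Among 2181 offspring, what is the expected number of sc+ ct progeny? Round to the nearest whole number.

218

A map distance of 20.0 cM corresponds to a recombination frequency of 0.200.
The F1 is sc+ ct+ / sc ct, so sc+ ct is a recombinant gamete class with expected frequency r/2 = 0.200/2 = 0.1000.
Expected number = 0.1000 × 2181 = 218.10 ≈ 218.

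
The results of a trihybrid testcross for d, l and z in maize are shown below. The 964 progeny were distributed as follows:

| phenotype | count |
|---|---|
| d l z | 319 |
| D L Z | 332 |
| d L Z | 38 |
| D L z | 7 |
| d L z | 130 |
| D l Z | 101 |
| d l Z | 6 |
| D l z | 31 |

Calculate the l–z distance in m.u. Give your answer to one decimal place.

25.3 m.u.

The two most frequent reciprocal classes, D L Z and d l z, are the parental types, so the F1 was D L Z / d l z.
The two rarest classes, D L z and d l Z, are the double crossovers. Comparing them with the parentals, only the z allele has switched, so z is the middle locus and the order is l – z – d.
Crossovers in the l–z interval produce the single-crossover classes D l Z and d L z (101 + 130 = 231) plus the double crossovers (13).
RF(l–z) = (231 + 13) / 964 = 244/964 = 0.2531 → 25.3 m.u.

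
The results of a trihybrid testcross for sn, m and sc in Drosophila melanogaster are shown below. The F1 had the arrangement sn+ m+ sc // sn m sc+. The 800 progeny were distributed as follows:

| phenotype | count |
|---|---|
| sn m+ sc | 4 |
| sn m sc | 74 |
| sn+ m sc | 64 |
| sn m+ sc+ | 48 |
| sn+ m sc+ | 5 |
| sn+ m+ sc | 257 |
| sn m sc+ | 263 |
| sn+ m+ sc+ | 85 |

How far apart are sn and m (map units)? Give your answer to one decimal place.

The two rarest classes, sn m+ sc and sn+ m sc+, are the double crossovers. Comparing them with the parentals, only the sn allele has switched, so sn is the middle locus and the order is m – sn – sc.
Crossovers in the m–sn interval produce the single-crossover classes sn+ m sc and sn m+ sc+ (64 + 48 = 112) plus the double crossovers (9).
RF(m–sn) = (112 + 9) / 800 = 121/800 = 0.1512 → 15.1 map units.

15.1 map units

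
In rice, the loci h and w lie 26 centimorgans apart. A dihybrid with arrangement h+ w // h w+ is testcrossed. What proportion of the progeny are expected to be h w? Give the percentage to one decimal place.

A map distance of 26 centimorgans corresponds to a recombination frequency of 0.260.
The F1 is h+ w / h w+, so h w is a recombinant gamete class with expected frequency r/2 = 0.260/2 = 0.1300.
That is 0.1300 = 13.0% of the progeny.

13.0%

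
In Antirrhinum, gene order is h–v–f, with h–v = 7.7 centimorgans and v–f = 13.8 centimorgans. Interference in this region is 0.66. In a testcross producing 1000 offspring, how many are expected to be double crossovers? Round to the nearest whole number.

4

Map distances give recombination frequencies of 0.077 and 0.138 for the two intervals.
With interference 0.66 (so coincidence = 0.34), expected double-crossover frequency = 0.077 × 0.138 × 0.34 = 0.00361.
Expected number = 0.00361 × 1000 = 3.61 ≈ 4.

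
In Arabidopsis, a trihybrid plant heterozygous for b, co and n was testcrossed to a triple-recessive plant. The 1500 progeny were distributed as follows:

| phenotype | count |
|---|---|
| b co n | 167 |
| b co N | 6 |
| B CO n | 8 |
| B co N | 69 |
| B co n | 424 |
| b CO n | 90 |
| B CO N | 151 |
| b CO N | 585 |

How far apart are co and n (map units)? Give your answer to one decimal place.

The two most frequent reciprocal classes, B co n and b CO N, are the parental types, so the F1 was B co n / b CO N.
The two rarest classes, B CO n and b co N, are the double crossovers. Comparing them with the parentals, only the co allele has switched, so co is the middle locus and the order is b – co – n.
Crossovers in the co–n interval produce the single-crossover classes B co N and b CO n (69 + 90 = 159) plus the double crossovers (14).
RF(co–n) = (159 + 14) / 1500 = 173/1500 = 0.1153 → 11.5 map units.

11.5 map units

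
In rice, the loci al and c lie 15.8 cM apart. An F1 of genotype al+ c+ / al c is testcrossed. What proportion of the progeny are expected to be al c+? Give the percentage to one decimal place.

A map distance of 15.8 cM corresponds to a recombination frequency of 0.158.
The F1 is al+ c+ / al c, so al c+ is a recombinant gamete class with expected frequency r/2 = 0.158/2 = 0.0790.
That is 0.0790 = 7.9% of the progeny.

7.9%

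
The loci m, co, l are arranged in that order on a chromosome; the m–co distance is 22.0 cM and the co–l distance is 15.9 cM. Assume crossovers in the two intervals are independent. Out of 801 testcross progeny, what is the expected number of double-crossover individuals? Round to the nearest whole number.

28

Map distances give recombination frequencies of 0.220 and 0.159 for the two intervals.
With no interference, expected double-crossover frequency = 0.220 × 0.159 = 0.03498.
Expected number = 0.03498 × 801 = 28.02 ≈ 28.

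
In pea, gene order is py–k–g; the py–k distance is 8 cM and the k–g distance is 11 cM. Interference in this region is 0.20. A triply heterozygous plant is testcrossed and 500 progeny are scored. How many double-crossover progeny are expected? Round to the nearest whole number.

4

Map distances give recombination frequencies of 0.080 and 0.110 for the two intervals.
With interference 0.20 (so coincidence = 0.80), expected double-crossover frequency = 0.080 × 0.110 × 0.80 = 0.00704.
Expected number = 0.00704 × 500 = 3.52 ≈ 4.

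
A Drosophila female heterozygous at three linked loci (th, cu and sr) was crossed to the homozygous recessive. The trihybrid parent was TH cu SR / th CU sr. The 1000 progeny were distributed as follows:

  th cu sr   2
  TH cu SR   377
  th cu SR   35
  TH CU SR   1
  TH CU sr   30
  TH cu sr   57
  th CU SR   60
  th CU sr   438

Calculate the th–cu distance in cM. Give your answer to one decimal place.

The two rarest classes, TH CU SR and th cu sr, are the double crossovers. Comparing them with the parentals, only the cu allele has switched, so cu is the middle locus and the order is th – cu – sr.
Crossovers in the th–cu interval produce the single-crossover classes th cu SR and TH CU sr (35 + 30 = 65) plus the double crossovers (3).
RF(th–cu) = (65 + 3) / 1000 = 68/1000 = 0.0680 → 6.8 cM.

6.8 cM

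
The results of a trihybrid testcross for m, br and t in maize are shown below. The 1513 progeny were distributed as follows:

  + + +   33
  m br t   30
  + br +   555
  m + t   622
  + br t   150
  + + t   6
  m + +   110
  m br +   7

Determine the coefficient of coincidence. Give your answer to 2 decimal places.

The two most frequent reciprocal classes, + br + and m + t, are the parental types, so the F1 was + br + / m + t.
The two rarest classes, m br + and + + t, are the double crossovers. Comparing them with the parentals, only the m allele has switched, so m is the middle locus and the order is br – m – t.
br–m: (63 + 13)/1513 = 0.0502; m–t: (260 + 13)/1513 = 0.1804.
Expected DCO frequency = 0.0502 × 0.1804 ≈ 0.00906; observed = 13/1513 ≈ 0.00859.
Coefficient of coincidence = 0.00859/0.00906 ≈ 0.95.

0.95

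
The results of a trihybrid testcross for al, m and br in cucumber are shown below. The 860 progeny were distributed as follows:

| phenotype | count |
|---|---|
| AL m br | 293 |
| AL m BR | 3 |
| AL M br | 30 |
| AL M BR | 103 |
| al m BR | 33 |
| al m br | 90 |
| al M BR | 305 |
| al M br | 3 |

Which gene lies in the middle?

br

The two most frequent reciprocal classes, al M BR and AL m br, are the parental types, so the F1 was al M BR / AL m br.
The two rarest classes, al M br and AL m BR, are the double crossovers. Comparing them with the parentals, only the br allele has switched, so br is the middle locus and the order is m – br – al.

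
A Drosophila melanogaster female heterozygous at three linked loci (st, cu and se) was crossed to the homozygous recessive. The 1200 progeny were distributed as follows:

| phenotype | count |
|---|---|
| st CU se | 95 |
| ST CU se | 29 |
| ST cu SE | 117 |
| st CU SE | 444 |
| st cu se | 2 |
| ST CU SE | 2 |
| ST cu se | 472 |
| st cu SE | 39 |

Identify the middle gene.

The two most frequent reciprocal classes, st CU SE and ST cu se, are the parental types, so the F1 was st CU SE / ST cu se.
The two rarest classes, ST CU SE and st cu se, are the double crossovers. Comparing them with the parentals, only the st allele has switched, so st is the middle locus and the order is se – st – cu.

st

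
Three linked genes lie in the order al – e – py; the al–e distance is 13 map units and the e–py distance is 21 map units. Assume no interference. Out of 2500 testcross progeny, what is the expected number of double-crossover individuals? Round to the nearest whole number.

Map distances give recombination frequencies of 0.130 and 0.210 for the two intervals.
With no interference, expected double-crossover frequency = 0.130 × 0.210 = 0.02730.
Expected number = 0.02730 × 2500 = 68.25 ≈ 68.

68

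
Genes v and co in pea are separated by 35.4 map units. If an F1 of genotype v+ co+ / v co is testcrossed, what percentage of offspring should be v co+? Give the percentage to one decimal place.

17.7%

A map distance of 35.4 map units corresponds to a recombination frequency of 0.354.
The F1 is v+ co+ / v co, so v co+ is a recombinant gamete class with expected frequency r/2 = 0.354/2 = 0.1770.
That is 0.1770 = 17.7% of the progeny.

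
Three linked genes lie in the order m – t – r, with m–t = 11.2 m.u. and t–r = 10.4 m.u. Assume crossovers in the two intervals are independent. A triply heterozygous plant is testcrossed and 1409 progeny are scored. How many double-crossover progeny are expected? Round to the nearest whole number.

Map distances give recombination frequencies of 0.112 and 0.104 for the two intervals.
With no interference, expected double-crossover frequency = 0.112 × 0.104 = 0.01165.
Expected number = 0.01165 × 1409 = 16.41 ≈ 16.

16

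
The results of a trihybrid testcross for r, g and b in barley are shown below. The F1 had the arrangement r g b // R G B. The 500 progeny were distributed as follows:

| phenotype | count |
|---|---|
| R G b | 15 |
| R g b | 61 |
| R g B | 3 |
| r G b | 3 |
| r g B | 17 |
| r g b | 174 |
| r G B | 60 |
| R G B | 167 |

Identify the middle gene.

g

The two rarest classes, r G b and R g B, are the double crossovers. Comparing them with the parentals, only the g allele has switched, so g is the middle locus and the order is b – g – r.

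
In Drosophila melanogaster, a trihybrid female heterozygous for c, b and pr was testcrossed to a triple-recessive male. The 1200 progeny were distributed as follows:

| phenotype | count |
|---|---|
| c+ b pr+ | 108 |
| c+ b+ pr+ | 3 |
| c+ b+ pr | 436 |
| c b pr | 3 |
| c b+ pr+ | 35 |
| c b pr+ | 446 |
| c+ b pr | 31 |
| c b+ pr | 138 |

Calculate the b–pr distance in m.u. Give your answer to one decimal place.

The two most frequent reciprocal classes, c+ b+ pr and c b pr+, are the parental types, so the F1 was c+ b+ pr / c b pr+.
The two rarest classes, c+ b+ pr+ and c b pr, are the double crossovers. Comparing them with the parentals, only the pr allele has switched, so pr is the middle locus and the order is c – pr – b.
Crossovers in the pr–b interval produce the single-crossover classes c+ b pr and c b+ pr+ (31 + 35 = 66) plus the double crossovers (6).
RF(pr–b) = (66 + 6) / 1200 = 72/1200 = 0.0600 → 6.0 m.u.

6.0 m.u.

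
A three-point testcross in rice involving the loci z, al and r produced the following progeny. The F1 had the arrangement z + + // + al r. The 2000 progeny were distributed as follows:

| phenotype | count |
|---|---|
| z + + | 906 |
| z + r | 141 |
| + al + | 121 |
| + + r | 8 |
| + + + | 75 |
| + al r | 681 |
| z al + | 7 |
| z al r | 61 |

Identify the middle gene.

The two rarest classes, z al + and + + r, are the double crossovers. Comparing them with the parentals, only the al allele has switched, so al is the middle locus and the order is r – al – z.

al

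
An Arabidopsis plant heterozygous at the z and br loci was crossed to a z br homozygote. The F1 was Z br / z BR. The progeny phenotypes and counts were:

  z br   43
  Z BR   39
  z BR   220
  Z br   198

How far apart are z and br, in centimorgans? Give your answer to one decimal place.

16.4 centimorgans

The recombinant classes are Z BR and z br: 39 + 43 = 82.
Recombination frequency = 82/500 = 0.1640 ≈ 16.4%, i.e. 16.4 centimorgans.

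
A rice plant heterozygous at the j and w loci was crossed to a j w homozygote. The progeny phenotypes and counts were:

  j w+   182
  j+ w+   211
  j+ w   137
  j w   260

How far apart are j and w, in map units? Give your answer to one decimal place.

The two most frequent classes, j+ w+ (211) and j w (260), are the parental types, so the F1 was j+ w+ / j w.
The recombinant classes are j+ w and j w+: 137 + 182 = 319.
Recombination frequency = 319/790 = 0.4038 ≈ 40.4%, i.e. 40.4 map units.

40.4 map units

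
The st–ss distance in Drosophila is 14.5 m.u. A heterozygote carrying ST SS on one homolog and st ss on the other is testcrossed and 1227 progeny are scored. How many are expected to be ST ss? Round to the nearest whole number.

89

A map distance of 14.5 m.u. corresponds to a recombination frequency of 0.145.
The F1 is ST SS / st ss, so ST ss is a recombinant gamete class with expected frequency r/2 = 0.145/2 = 0.0725.
Expected number = 0.0725 × 1227 = 88.96 ≈ 89.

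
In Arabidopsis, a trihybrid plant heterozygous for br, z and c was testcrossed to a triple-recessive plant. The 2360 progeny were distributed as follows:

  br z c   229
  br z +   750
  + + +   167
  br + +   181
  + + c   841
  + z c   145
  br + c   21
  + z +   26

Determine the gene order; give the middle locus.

The two most frequent reciprocal classes, + + c and br z +, are the parental types, so the F1 was + + c / br z +.
The two rarest classes, br + c and + z +, are the double crossovers. Comparing them with the parentals, only the br allele has switched, so br is the middle locus and the order is z – br – c.

br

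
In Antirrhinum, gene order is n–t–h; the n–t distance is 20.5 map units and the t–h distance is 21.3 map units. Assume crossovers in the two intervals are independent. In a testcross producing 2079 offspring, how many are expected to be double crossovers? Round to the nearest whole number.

Map distances give recombination frequencies of 0.205 and 0.213 for the two intervals.
With no interference, expected double-crossover frequency = 0.205 × 0.213 = 0.04366.
Expected number = 0.04366 × 2079 = 90.78 ≈ 91.

91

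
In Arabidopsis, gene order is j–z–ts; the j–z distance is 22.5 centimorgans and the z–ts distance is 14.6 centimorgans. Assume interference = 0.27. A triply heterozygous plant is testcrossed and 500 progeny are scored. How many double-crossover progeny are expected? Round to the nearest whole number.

Map distances give recombination frequencies of 0.225 and 0.146 for the two intervals.
With interference 0.27 (so coincidence = 0.73), expected double-crossover frequency = 0.225 × 0.146 × 0.73 = 0.02398.
Expected number = 0.02398 × 500 = 11.99 ≈ 12.

12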